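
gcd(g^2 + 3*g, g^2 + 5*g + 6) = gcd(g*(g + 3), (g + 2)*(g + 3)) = g + 3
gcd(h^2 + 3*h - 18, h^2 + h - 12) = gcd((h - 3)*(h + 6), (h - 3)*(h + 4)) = h - 3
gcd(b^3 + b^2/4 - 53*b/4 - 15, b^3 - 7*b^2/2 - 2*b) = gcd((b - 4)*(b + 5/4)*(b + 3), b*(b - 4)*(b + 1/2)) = b - 4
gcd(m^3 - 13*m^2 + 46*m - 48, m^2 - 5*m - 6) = 1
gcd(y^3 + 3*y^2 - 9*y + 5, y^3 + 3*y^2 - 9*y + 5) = y^3 + 3*y^2 - 9*y + 5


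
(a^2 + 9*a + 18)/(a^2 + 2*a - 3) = (a + 6)/(a - 1)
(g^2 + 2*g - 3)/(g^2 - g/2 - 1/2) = 2*(g + 3)/(2*g + 1)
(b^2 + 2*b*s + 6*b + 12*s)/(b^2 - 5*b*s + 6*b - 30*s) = (-b - 2*s)/(-b + 5*s)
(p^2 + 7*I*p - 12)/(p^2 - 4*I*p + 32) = (p + 3*I)/(p - 8*I)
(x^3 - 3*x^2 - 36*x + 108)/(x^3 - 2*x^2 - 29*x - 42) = (-x^3 + 3*x^2 + 36*x - 108)/(-x^3 + 2*x^2 + 29*x + 42)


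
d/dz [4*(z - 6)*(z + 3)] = 8*z - 12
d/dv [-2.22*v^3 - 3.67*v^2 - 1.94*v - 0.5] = -6.66*v^2 - 7.34*v - 1.94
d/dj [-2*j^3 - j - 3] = -6*j^2 - 1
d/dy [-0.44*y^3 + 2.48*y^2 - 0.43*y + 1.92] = -1.32*y^2 + 4.96*y - 0.43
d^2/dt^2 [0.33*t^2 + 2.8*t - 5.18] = 0.660000000000000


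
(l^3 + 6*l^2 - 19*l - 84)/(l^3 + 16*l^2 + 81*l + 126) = (l - 4)/(l + 6)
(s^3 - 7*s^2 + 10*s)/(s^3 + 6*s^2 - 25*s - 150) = s*(s - 2)/(s^2 + 11*s + 30)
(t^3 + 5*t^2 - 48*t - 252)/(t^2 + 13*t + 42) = (t^2 - t - 42)/(t + 7)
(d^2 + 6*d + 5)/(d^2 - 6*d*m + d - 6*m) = (d + 5)/(d - 6*m)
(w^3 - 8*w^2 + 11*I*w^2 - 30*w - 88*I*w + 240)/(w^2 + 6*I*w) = w - 8 + 5*I - 40*I/w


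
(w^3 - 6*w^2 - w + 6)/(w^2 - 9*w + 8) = (w^2 - 5*w - 6)/(w - 8)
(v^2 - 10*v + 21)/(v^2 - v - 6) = (v - 7)/(v + 2)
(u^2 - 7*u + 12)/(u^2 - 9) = (u - 4)/(u + 3)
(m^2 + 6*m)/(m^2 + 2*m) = (m + 6)/(m + 2)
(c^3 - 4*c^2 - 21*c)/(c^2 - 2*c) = (c^2 - 4*c - 21)/(c - 2)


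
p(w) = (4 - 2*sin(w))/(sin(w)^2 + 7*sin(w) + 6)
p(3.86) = 2.91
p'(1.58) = 0.00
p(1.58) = 0.14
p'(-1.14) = -59.98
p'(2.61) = 0.39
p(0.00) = 0.67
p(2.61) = 0.30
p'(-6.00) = -0.63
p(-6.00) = 0.43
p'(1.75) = 0.04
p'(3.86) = 7.65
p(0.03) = 0.63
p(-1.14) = 12.51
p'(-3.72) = 0.36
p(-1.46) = 195.07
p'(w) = (4 - 2*sin(w))*(-2*sin(w)*cos(w) - 7*cos(w))/(sin(w)^2 + 7*sin(w) + 6)^2 - 2*cos(w)/(sin(w)^2 + 7*sin(w) + 6)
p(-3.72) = 0.29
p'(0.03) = -1.04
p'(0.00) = -1.11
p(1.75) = 0.15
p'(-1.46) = -3529.09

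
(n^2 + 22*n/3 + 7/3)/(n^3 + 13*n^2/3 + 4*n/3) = (n + 7)/(n*(n + 4))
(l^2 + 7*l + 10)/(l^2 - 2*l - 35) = (l + 2)/(l - 7)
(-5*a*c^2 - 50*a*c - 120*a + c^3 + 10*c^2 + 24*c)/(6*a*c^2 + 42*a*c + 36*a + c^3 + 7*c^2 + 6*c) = (-5*a*c - 20*a + c^2 + 4*c)/(6*a*c + 6*a + c^2 + c)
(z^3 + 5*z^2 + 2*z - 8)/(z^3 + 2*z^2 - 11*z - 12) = (z^2 + z - 2)/(z^2 - 2*z - 3)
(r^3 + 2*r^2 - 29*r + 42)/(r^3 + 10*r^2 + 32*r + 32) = (r^3 + 2*r^2 - 29*r + 42)/(r^3 + 10*r^2 + 32*r + 32)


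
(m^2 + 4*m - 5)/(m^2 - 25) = (m - 1)/(m - 5)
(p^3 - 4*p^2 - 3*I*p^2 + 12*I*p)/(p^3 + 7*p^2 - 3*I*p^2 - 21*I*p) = (p - 4)/(p + 7)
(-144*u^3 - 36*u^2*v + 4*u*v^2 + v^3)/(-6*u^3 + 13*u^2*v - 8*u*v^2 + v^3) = (24*u^2 + 10*u*v + v^2)/(u^2 - 2*u*v + v^2)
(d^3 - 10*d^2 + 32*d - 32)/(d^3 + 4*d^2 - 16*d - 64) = (d^2 - 6*d + 8)/(d^2 + 8*d + 16)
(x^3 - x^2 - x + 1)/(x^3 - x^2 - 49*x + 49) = (x^2 - 1)/(x^2 - 49)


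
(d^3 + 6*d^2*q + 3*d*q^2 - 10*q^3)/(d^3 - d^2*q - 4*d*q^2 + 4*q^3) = (-d - 5*q)/(-d + 2*q)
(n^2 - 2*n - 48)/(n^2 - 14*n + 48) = (n + 6)/(n - 6)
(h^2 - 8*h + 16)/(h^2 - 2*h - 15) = (-h^2 + 8*h - 16)/(-h^2 + 2*h + 15)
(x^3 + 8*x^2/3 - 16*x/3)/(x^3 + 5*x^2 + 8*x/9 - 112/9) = 3*x/(3*x + 7)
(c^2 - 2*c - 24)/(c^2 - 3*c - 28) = (c - 6)/(c - 7)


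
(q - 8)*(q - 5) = q^2 - 13*q + 40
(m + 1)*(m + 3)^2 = m^3 + 7*m^2 + 15*m + 9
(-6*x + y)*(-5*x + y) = 30*x^2 - 11*x*y + y^2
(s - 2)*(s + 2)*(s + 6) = s^3 + 6*s^2 - 4*s - 24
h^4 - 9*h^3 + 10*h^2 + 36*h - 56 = (h - 7)*(h - 2)^2*(h + 2)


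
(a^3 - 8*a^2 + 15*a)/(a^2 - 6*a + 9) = a*(a - 5)/(a - 3)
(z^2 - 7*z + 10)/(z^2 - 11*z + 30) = (z - 2)/(z - 6)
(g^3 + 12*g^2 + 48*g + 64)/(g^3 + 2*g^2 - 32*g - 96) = (g + 4)/(g - 6)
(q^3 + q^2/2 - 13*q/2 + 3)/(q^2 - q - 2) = (2*q^2 + 5*q - 3)/(2*(q + 1))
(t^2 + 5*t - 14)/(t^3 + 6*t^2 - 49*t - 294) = (t - 2)/(t^2 - t - 42)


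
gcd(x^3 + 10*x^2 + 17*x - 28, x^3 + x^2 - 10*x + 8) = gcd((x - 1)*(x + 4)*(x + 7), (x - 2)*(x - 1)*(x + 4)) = x^2 + 3*x - 4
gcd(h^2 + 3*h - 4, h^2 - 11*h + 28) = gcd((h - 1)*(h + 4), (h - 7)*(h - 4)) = 1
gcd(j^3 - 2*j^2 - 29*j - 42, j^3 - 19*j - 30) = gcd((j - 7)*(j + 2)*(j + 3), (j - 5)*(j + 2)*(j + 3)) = j^2 + 5*j + 6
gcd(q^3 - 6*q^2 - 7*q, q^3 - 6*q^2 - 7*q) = q^3 - 6*q^2 - 7*q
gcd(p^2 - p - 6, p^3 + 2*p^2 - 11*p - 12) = p - 3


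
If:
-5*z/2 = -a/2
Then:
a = 5*z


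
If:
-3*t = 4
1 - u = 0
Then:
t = -4/3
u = 1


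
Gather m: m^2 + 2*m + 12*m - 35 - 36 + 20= m^2 + 14*m - 51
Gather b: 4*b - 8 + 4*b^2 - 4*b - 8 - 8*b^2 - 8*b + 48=-4*b^2 - 8*b + 32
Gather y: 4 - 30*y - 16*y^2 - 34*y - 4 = -16*y^2 - 64*y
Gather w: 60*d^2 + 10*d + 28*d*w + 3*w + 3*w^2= 60*d^2 + 10*d + 3*w^2 + w*(28*d + 3)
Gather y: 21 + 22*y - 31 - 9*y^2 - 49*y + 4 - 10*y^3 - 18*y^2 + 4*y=-10*y^3 - 27*y^2 - 23*y - 6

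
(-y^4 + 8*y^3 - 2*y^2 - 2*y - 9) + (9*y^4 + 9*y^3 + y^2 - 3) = 8*y^4 + 17*y^3 - y^2 - 2*y - 12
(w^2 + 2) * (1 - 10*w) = -10*w^3 + w^2 - 20*w + 2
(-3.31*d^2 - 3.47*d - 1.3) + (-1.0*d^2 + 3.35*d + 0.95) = -4.31*d^2 - 0.12*d - 0.35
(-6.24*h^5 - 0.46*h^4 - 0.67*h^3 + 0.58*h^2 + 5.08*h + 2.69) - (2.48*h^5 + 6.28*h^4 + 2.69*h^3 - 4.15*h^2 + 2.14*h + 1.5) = -8.72*h^5 - 6.74*h^4 - 3.36*h^3 + 4.73*h^2 + 2.94*h + 1.19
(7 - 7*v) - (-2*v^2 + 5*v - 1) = 2*v^2 - 12*v + 8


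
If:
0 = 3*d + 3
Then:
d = -1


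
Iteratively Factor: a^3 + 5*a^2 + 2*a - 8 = (a - 1)*(a^2 + 6*a + 8) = (a - 1)*(a + 4)*(a + 2)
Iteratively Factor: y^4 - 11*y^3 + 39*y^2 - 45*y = (y - 3)*(y^3 - 8*y^2 + 15*y) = y*(y - 3)*(y^2 - 8*y + 15) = y*(y - 3)^2*(y - 5)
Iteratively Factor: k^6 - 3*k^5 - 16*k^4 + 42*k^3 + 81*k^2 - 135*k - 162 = (k - 3)*(k^5 - 16*k^3 - 6*k^2 + 63*k + 54) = (k - 3)*(k + 3)*(k^4 - 3*k^3 - 7*k^2 + 15*k + 18) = (k - 3)^2*(k + 3)*(k^3 - 7*k - 6) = (k - 3)^2*(k + 2)*(k + 3)*(k^2 - 2*k - 3) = (k - 3)^2*(k + 1)*(k + 2)*(k + 3)*(k - 3)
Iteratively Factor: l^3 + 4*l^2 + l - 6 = (l + 3)*(l^2 + l - 2) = (l + 2)*(l + 3)*(l - 1)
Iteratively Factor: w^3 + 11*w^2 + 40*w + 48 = (w + 4)*(w^2 + 7*w + 12) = (w + 4)^2*(w + 3)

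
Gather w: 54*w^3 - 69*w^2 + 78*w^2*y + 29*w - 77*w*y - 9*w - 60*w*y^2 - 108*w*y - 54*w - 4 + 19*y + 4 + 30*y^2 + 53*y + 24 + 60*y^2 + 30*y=54*w^3 + w^2*(78*y - 69) + w*(-60*y^2 - 185*y - 34) + 90*y^2 + 102*y + 24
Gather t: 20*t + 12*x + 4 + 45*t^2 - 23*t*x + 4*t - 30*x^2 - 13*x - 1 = 45*t^2 + t*(24 - 23*x) - 30*x^2 - x + 3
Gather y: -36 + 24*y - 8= 24*y - 44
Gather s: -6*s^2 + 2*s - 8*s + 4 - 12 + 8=-6*s^2 - 6*s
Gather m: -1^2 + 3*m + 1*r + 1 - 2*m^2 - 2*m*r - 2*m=-2*m^2 + m*(1 - 2*r) + r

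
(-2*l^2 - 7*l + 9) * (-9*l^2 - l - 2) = 18*l^4 + 65*l^3 - 70*l^2 + 5*l - 18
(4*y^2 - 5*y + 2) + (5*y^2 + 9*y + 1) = 9*y^2 + 4*y + 3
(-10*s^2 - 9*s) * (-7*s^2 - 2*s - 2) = 70*s^4 + 83*s^3 + 38*s^2 + 18*s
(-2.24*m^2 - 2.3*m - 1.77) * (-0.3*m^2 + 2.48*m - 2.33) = 0.672*m^4 - 4.8652*m^3 + 0.046200000000001*m^2 + 0.9694*m + 4.1241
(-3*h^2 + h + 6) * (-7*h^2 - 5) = 21*h^4 - 7*h^3 - 27*h^2 - 5*h - 30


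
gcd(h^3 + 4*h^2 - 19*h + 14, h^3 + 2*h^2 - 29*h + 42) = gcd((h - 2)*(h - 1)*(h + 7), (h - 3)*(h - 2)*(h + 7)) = h^2 + 5*h - 14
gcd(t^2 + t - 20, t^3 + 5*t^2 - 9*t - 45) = t + 5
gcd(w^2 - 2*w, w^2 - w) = w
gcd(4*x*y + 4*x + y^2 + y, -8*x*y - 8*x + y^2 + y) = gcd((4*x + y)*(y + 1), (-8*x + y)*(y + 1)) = y + 1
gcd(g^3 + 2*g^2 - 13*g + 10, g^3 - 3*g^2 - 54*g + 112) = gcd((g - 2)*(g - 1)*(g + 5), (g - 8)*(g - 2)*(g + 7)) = g - 2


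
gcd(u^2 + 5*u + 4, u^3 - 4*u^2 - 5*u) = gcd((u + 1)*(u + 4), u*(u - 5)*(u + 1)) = u + 1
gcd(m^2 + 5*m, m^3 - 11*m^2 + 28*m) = m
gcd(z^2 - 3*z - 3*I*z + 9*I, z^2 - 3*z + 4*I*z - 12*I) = z - 3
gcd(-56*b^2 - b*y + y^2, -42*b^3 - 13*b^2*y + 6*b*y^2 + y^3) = 7*b + y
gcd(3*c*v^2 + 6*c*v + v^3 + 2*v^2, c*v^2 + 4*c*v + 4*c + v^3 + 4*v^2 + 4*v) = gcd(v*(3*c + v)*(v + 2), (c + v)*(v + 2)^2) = v + 2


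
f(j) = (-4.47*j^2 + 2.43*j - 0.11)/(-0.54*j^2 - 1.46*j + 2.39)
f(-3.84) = -2230.99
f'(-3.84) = 178584.94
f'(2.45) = 0.00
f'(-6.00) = 6.06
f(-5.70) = 23.30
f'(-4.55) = 57.67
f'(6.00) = 0.24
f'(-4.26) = 169.04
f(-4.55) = 48.32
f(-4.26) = 76.95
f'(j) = (2.43 - 8.94*j)/(-0.54*j^2 - 1.46*j + 2.39) + (1.08*j + 1.46)*(-4.47*j^2 + 2.43*j - 0.11)/(-0.54*j^2 - 1.46*j + 2.39)^2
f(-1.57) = -4.46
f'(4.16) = 0.31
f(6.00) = 5.67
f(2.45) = 4.74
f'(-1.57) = 5.23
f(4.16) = 5.17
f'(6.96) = 0.20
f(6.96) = 5.89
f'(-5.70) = 8.20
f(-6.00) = 21.18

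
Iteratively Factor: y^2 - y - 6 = (y - 3)*(y + 2)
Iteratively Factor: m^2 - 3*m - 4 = (m - 4)*(m + 1)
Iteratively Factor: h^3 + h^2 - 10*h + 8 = (h + 4)*(h^2 - 3*h + 2) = (h - 1)*(h + 4)*(h - 2)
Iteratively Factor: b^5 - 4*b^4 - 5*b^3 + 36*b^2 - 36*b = (b - 2)*(b^4 - 2*b^3 - 9*b^2 + 18*b) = (b - 3)*(b - 2)*(b^3 + b^2 - 6*b) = b*(b - 3)*(b - 2)*(b^2 + b - 6) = b*(b - 3)*(b - 2)^2*(b + 3)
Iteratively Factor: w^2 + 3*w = (w)*(w + 3)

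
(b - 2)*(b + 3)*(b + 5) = b^3 + 6*b^2 - b - 30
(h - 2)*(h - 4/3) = h^2 - 10*h/3 + 8/3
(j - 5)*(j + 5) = j^2 - 25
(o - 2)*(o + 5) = o^2 + 3*o - 10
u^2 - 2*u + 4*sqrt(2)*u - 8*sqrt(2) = (u - 2)*(u + 4*sqrt(2))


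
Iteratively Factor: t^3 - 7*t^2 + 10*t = (t - 5)*(t^2 - 2*t) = (t - 5)*(t - 2)*(t)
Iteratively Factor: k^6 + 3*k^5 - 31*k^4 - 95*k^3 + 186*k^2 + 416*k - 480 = (k - 1)*(k^5 + 4*k^4 - 27*k^3 - 122*k^2 + 64*k + 480) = (k - 1)*(k + 3)*(k^4 + k^3 - 30*k^2 - 32*k + 160) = (k - 1)*(k + 3)*(k + 4)*(k^3 - 3*k^2 - 18*k + 40) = (k - 2)*(k - 1)*(k + 3)*(k + 4)*(k^2 - k - 20) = (k - 5)*(k - 2)*(k - 1)*(k + 3)*(k + 4)*(k + 4)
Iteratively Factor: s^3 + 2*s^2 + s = (s + 1)*(s^2 + s) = (s + 1)^2*(s)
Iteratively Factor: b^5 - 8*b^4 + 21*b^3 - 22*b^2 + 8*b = (b - 1)*(b^4 - 7*b^3 + 14*b^2 - 8*b) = b*(b - 1)*(b^3 - 7*b^2 + 14*b - 8) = b*(b - 4)*(b - 1)*(b^2 - 3*b + 2) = b*(b - 4)*(b - 1)^2*(b - 2)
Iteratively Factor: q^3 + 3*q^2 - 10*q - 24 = (q + 4)*(q^2 - q - 6) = (q - 3)*(q + 4)*(q + 2)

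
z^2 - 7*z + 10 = (z - 5)*(z - 2)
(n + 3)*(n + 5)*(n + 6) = n^3 + 14*n^2 + 63*n + 90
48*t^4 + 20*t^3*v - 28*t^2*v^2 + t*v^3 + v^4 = (-4*t + v)*(-2*t + v)*(t + v)*(6*t + v)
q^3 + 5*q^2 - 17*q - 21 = (q - 3)*(q + 1)*(q + 7)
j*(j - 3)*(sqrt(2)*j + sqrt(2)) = sqrt(2)*j^3 - 2*sqrt(2)*j^2 - 3*sqrt(2)*j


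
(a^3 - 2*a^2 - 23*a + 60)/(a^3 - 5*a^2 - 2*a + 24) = (a + 5)/(a + 2)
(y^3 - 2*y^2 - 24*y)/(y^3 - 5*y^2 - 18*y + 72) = y/(y - 3)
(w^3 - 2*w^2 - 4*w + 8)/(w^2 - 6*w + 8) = (w^2 - 4)/(w - 4)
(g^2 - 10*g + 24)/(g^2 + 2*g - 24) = (g - 6)/(g + 6)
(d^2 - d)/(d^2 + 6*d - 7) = d/(d + 7)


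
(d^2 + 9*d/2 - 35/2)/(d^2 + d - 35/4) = 2*(d + 7)/(2*d + 7)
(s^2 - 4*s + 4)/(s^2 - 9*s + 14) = (s - 2)/(s - 7)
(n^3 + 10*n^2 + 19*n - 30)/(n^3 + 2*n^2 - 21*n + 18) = (n + 5)/(n - 3)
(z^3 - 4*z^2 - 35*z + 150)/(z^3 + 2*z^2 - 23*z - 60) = (z^2 + z - 30)/(z^2 + 7*z + 12)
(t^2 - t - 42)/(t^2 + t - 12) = (t^2 - t - 42)/(t^2 + t - 12)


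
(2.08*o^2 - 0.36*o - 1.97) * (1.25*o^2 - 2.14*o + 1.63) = 2.6*o^4 - 4.9012*o^3 + 1.6983*o^2 + 3.629*o - 3.2111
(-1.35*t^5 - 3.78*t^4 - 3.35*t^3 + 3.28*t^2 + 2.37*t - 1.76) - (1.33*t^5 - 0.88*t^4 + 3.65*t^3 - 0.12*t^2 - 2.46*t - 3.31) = -2.68*t^5 - 2.9*t^4 - 7.0*t^3 + 3.4*t^2 + 4.83*t + 1.55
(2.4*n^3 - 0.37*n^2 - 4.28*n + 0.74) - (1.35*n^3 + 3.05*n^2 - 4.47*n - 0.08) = 1.05*n^3 - 3.42*n^2 + 0.19*n + 0.82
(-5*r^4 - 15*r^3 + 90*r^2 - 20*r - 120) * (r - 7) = -5*r^5 + 20*r^4 + 195*r^3 - 650*r^2 + 20*r + 840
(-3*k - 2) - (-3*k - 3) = 1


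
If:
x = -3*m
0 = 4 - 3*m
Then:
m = 4/3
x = -4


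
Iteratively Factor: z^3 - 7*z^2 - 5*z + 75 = (z + 3)*(z^2 - 10*z + 25) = (z - 5)*(z + 3)*(z - 5)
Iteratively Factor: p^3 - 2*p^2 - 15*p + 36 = (p - 3)*(p^2 + p - 12) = (p - 3)^2*(p + 4)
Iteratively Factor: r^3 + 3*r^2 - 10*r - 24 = (r + 2)*(r^2 + r - 12) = (r + 2)*(r + 4)*(r - 3)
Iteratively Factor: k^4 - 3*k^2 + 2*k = (k)*(k^3 - 3*k + 2) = k*(k - 1)*(k^2 + k - 2) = k*(k - 1)*(k + 2)*(k - 1)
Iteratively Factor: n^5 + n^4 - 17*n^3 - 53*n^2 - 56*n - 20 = (n + 2)*(n^4 - n^3 - 15*n^2 - 23*n - 10) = (n + 2)^2*(n^3 - 3*n^2 - 9*n - 5) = (n + 1)*(n + 2)^2*(n^2 - 4*n - 5) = (n + 1)^2*(n + 2)^2*(n - 5)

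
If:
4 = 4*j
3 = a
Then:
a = 3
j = 1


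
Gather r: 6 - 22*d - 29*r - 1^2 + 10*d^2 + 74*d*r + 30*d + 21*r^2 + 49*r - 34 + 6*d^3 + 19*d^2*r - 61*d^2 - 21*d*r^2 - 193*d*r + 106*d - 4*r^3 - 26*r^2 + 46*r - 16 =6*d^3 - 51*d^2 + 114*d - 4*r^3 + r^2*(-21*d - 5) + r*(19*d^2 - 119*d + 66) - 45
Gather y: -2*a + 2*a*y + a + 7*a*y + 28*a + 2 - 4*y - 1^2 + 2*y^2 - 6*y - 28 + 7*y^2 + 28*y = 27*a + 9*y^2 + y*(9*a + 18) - 27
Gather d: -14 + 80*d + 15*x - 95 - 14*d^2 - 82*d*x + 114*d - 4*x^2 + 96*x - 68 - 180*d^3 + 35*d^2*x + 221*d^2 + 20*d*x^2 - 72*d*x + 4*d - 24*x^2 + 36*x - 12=-180*d^3 + d^2*(35*x + 207) + d*(20*x^2 - 154*x + 198) - 28*x^2 + 147*x - 189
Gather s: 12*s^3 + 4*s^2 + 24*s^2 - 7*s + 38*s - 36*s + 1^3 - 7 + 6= 12*s^3 + 28*s^2 - 5*s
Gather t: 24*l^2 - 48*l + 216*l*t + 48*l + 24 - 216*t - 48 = 24*l^2 + t*(216*l - 216) - 24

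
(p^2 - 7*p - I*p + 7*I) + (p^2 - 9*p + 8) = 2*p^2 - 16*p - I*p + 8 + 7*I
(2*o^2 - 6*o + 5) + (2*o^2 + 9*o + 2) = 4*o^2 + 3*o + 7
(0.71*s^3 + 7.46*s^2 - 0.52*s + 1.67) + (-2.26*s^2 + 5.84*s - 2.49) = 0.71*s^3 + 5.2*s^2 + 5.32*s - 0.82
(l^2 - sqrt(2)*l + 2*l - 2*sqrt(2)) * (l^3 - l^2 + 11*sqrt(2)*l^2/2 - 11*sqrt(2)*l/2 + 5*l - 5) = l^5 + l^4 + 9*sqrt(2)*l^4/2 - 8*l^3 + 9*sqrt(2)*l^3/2 - 14*sqrt(2)*l^2 - 6*l^2 - 5*sqrt(2)*l + 12*l + 10*sqrt(2)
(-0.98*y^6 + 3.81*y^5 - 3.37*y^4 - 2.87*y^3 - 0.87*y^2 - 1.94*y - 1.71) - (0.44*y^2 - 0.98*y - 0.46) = -0.98*y^6 + 3.81*y^5 - 3.37*y^4 - 2.87*y^3 - 1.31*y^2 - 0.96*y - 1.25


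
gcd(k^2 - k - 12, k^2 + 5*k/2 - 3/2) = k + 3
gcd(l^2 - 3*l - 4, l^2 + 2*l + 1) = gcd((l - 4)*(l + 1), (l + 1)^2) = l + 1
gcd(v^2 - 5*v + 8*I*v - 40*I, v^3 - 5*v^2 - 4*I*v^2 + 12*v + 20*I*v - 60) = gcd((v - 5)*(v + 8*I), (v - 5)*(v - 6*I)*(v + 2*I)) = v - 5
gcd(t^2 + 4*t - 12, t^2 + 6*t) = t + 6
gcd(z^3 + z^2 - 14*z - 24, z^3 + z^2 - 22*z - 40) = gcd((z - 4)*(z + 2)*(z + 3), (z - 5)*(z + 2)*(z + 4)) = z + 2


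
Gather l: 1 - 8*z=1 - 8*z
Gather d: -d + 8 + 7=15 - d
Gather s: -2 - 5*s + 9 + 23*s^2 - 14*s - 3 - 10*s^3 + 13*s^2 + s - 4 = -10*s^3 + 36*s^2 - 18*s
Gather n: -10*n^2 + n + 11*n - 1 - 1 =-10*n^2 + 12*n - 2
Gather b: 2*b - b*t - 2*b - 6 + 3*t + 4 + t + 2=-b*t + 4*t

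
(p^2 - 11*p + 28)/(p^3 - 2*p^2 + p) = (p^2 - 11*p + 28)/(p*(p^2 - 2*p + 1))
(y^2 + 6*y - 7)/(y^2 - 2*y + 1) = (y + 7)/(y - 1)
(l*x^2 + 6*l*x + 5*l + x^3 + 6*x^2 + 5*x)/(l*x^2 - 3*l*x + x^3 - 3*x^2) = (x^2 + 6*x + 5)/(x*(x - 3))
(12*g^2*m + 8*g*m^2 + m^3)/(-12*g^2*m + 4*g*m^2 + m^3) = (-2*g - m)/(2*g - m)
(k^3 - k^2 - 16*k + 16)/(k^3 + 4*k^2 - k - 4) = (k - 4)/(k + 1)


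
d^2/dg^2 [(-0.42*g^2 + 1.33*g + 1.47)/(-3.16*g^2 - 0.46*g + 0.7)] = (7.105427357601e-15*g^4 - 27.78272*g^3 - 82.498752*g^2 - 30.472512*g - 7.570304)/(31.554496*g^6 + 13.780128*g^5 - 18.963792*g^4 - 6.007784*g^3 + 4.20084*g^2 + 0.6762*g - 0.343)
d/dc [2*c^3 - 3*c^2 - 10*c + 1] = 6*c^2 - 6*c - 10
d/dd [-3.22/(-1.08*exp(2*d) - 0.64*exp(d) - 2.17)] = (-6.9552*exp(d) - 2.0608)*exp(d)/(1.08*exp(2*d) + 0.64*exp(d) + 2.17)^2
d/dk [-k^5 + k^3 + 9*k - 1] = -5*k^4 + 3*k^2 + 9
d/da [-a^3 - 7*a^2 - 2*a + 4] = -3*a^2 - 14*a - 2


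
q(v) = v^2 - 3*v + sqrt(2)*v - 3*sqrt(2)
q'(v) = 2*v - 3 + sqrt(2)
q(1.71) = -4.03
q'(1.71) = 1.83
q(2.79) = -0.88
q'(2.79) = 3.99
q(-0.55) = -3.07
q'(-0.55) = -2.69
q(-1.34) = -0.32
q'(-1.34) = -4.27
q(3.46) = 2.24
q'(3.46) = 5.33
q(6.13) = 23.61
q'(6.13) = 10.67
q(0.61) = -4.84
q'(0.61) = -0.37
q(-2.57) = 6.44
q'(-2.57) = -6.73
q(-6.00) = 41.27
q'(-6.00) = -13.59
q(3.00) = 0.00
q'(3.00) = 4.41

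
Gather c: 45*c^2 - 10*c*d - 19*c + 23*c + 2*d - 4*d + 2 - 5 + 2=45*c^2 + c*(4 - 10*d) - 2*d - 1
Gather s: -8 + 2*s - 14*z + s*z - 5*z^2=s*(z + 2) - 5*z^2 - 14*z - 8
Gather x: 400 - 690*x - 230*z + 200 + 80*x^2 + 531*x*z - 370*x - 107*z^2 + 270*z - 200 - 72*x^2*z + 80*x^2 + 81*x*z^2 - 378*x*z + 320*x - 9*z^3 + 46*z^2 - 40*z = x^2*(160 - 72*z) + x*(81*z^2 + 153*z - 740) - 9*z^3 - 61*z^2 + 400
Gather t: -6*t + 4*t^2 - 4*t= 4*t^2 - 10*t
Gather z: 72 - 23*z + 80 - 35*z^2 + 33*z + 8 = -35*z^2 + 10*z + 160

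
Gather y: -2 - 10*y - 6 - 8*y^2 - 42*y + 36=-8*y^2 - 52*y + 28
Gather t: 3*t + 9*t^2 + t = 9*t^2 + 4*t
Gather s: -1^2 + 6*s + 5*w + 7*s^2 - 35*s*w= 7*s^2 + s*(6 - 35*w) + 5*w - 1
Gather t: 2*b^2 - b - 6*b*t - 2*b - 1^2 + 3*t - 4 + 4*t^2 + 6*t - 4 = 2*b^2 - 3*b + 4*t^2 + t*(9 - 6*b) - 9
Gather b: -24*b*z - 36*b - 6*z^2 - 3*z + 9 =b*(-24*z - 36) - 6*z^2 - 3*z + 9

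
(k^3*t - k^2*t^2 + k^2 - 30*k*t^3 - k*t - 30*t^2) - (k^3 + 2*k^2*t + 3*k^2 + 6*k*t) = k^3*t - k^3 - k^2*t^2 - 2*k^2*t - 2*k^2 - 30*k*t^3 - 7*k*t - 30*t^2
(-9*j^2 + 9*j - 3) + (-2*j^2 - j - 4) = -11*j^2 + 8*j - 7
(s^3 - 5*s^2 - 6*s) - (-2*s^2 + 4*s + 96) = s^3 - 3*s^2 - 10*s - 96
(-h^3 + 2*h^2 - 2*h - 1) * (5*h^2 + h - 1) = -5*h^5 + 9*h^4 - 7*h^3 - 9*h^2 + h + 1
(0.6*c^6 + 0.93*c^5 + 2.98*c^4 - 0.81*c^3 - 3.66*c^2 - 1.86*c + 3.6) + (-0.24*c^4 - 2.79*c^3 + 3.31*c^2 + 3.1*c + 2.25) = 0.6*c^6 + 0.93*c^5 + 2.74*c^4 - 3.6*c^3 - 0.35*c^2 + 1.24*c + 5.85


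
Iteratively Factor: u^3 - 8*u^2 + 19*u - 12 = (u - 4)*(u^2 - 4*u + 3) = (u - 4)*(u - 3)*(u - 1)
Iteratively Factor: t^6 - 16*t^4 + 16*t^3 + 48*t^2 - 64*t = (t + 4)*(t^5 - 4*t^4 + 16*t^2 - 16*t) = (t - 2)*(t + 4)*(t^4 - 2*t^3 - 4*t^2 + 8*t) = (t - 2)^2*(t + 4)*(t^3 - 4*t) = (t - 2)^2*(t + 2)*(t + 4)*(t^2 - 2*t) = (t - 2)^3*(t + 2)*(t + 4)*(t)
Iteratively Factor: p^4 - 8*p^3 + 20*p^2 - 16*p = (p - 4)*(p^3 - 4*p^2 + 4*p) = (p - 4)*(p - 2)*(p^2 - 2*p) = (p - 4)*(p - 2)^2*(p)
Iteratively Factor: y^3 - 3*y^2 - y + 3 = (y - 3)*(y^2 - 1) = (y - 3)*(y + 1)*(y - 1)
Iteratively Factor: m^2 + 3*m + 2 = (m + 1)*(m + 2)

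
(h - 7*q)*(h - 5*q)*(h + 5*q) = h^3 - 7*h^2*q - 25*h*q^2 + 175*q^3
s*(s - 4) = s^2 - 4*s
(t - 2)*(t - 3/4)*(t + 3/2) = t^3 - 5*t^2/4 - 21*t/8 + 9/4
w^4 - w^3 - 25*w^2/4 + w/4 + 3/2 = (w - 3)*(w - 1/2)*(w + 1/2)*(w + 2)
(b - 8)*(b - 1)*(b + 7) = b^3 - 2*b^2 - 55*b + 56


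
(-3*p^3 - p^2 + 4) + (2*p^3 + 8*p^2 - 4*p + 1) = -p^3 + 7*p^2 - 4*p + 5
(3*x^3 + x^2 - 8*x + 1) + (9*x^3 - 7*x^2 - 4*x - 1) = 12*x^3 - 6*x^2 - 12*x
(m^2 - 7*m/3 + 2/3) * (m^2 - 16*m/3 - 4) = m^4 - 23*m^3/3 + 82*m^2/9 + 52*m/9 - 8/3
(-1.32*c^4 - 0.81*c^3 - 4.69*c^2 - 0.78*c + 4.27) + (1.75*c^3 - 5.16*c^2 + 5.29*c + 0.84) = -1.32*c^4 + 0.94*c^3 - 9.85*c^2 + 4.51*c + 5.11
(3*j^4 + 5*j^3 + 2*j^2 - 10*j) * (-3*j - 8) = -9*j^5 - 39*j^4 - 46*j^3 + 14*j^2 + 80*j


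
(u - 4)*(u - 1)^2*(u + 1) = u^4 - 5*u^3 + 3*u^2 + 5*u - 4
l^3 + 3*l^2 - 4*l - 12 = (l - 2)*(l + 2)*(l + 3)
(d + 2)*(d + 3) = d^2 + 5*d + 6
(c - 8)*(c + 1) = c^2 - 7*c - 8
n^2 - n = n*(n - 1)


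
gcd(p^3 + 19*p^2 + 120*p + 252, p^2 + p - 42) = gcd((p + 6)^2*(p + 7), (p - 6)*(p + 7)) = p + 7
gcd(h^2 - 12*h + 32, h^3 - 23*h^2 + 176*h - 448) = h - 8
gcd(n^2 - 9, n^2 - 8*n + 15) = n - 3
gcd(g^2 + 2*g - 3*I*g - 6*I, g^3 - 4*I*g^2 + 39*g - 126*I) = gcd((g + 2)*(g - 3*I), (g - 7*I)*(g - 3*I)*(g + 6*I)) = g - 3*I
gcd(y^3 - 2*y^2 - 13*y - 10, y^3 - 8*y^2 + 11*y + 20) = y^2 - 4*y - 5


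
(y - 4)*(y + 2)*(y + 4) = y^3 + 2*y^2 - 16*y - 32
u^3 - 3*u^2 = u^2*(u - 3)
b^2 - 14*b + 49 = (b - 7)^2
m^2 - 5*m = m*(m - 5)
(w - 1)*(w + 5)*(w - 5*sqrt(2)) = w^3 - 5*sqrt(2)*w^2 + 4*w^2 - 20*sqrt(2)*w - 5*w + 25*sqrt(2)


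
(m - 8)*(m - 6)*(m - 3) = m^3 - 17*m^2 + 90*m - 144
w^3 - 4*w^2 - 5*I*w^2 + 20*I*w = w*(w - 4)*(w - 5*I)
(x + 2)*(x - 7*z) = x^2 - 7*x*z + 2*x - 14*z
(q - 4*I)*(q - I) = q^2 - 5*I*q - 4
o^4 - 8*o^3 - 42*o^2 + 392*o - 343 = (o - 7)^2*(o - 1)*(o + 7)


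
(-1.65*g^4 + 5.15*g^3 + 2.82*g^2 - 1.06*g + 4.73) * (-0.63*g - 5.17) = 1.0395*g^5 + 5.286*g^4 - 28.4021*g^3 - 13.9116*g^2 + 2.5003*g - 24.4541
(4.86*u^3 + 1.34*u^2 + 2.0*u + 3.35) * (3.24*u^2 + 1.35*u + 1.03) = 15.7464*u^5 + 10.9026*u^4 + 13.2948*u^3 + 14.9342*u^2 + 6.5825*u + 3.4505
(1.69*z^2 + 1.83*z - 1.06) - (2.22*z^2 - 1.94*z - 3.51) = -0.53*z^2 + 3.77*z + 2.45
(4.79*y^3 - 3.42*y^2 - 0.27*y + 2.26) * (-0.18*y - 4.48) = -0.8622*y^4 - 20.8436*y^3 + 15.3702*y^2 + 0.8028*y - 10.1248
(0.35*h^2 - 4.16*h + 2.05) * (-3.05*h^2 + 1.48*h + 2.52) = -1.0675*h^4 + 13.206*h^3 - 11.5273*h^2 - 7.4492*h + 5.166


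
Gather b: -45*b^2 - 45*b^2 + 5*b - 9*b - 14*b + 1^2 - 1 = -90*b^2 - 18*b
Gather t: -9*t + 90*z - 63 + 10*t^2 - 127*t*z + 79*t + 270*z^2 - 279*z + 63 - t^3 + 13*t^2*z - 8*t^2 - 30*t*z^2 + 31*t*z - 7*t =-t^3 + t^2*(13*z + 2) + t*(-30*z^2 - 96*z + 63) + 270*z^2 - 189*z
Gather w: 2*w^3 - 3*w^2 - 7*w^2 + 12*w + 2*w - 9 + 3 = 2*w^3 - 10*w^2 + 14*w - 6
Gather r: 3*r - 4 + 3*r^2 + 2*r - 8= 3*r^2 + 5*r - 12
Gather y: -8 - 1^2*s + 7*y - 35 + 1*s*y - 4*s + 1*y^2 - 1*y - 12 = -5*s + y^2 + y*(s + 6) - 55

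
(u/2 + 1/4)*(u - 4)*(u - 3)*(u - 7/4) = u^4/2 - 33*u^3/8 + 159*u^2/16 - 71*u/16 - 21/4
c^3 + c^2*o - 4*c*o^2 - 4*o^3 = (c - 2*o)*(c + o)*(c + 2*o)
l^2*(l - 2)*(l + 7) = l^4 + 5*l^3 - 14*l^2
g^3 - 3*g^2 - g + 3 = (g - 3)*(g - 1)*(g + 1)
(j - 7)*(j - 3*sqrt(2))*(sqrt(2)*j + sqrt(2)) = sqrt(2)*j^3 - 6*sqrt(2)*j^2 - 6*j^2 - 7*sqrt(2)*j + 36*j + 42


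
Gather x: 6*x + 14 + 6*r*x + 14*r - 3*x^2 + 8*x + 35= 14*r - 3*x^2 + x*(6*r + 14) + 49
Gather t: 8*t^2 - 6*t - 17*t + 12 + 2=8*t^2 - 23*t + 14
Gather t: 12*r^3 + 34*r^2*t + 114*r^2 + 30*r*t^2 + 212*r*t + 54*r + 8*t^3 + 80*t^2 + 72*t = 12*r^3 + 114*r^2 + 54*r + 8*t^3 + t^2*(30*r + 80) + t*(34*r^2 + 212*r + 72)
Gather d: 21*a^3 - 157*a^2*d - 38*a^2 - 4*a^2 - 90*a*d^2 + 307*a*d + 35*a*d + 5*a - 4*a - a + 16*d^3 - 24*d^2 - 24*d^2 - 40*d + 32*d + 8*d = 21*a^3 - 42*a^2 + 16*d^3 + d^2*(-90*a - 48) + d*(-157*a^2 + 342*a)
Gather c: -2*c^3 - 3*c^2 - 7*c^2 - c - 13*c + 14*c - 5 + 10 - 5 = -2*c^3 - 10*c^2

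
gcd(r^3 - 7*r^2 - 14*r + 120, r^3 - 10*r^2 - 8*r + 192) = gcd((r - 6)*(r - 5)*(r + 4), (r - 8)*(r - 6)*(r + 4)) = r^2 - 2*r - 24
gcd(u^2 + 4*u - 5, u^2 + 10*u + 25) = u + 5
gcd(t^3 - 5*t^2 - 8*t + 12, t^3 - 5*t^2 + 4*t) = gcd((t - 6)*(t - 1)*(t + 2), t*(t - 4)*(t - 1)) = t - 1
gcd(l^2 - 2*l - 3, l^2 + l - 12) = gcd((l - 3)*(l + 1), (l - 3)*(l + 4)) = l - 3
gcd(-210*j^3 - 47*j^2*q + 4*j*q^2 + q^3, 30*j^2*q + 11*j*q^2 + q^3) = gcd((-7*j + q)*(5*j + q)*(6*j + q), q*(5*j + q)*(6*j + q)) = 30*j^2 + 11*j*q + q^2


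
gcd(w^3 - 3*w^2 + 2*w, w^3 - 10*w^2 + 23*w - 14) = w^2 - 3*w + 2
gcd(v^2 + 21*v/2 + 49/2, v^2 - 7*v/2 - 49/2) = v + 7/2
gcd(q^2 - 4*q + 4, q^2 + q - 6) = q - 2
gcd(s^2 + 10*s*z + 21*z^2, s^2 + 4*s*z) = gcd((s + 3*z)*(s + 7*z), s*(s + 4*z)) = 1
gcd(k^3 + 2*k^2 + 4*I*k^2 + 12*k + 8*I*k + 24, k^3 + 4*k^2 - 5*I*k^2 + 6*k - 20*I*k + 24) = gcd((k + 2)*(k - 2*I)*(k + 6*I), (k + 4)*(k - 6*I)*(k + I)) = 1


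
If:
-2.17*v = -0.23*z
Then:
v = 0.105990783410138*z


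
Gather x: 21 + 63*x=63*x + 21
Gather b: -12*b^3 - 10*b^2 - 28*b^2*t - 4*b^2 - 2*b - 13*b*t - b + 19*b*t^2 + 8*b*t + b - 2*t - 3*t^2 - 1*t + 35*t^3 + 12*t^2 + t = -12*b^3 + b^2*(-28*t - 14) + b*(19*t^2 - 5*t - 2) + 35*t^3 + 9*t^2 - 2*t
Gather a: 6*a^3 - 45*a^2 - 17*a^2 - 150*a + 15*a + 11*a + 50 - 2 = 6*a^3 - 62*a^2 - 124*a + 48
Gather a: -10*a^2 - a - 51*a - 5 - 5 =-10*a^2 - 52*a - 10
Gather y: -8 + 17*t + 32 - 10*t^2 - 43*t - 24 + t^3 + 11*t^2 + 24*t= t^3 + t^2 - 2*t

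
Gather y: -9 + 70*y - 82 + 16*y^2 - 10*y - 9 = 16*y^2 + 60*y - 100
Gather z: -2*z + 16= 16 - 2*z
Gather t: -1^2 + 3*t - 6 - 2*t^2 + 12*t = -2*t^2 + 15*t - 7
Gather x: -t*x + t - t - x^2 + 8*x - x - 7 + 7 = -x^2 + x*(7 - t)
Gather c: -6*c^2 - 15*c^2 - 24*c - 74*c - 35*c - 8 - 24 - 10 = -21*c^2 - 133*c - 42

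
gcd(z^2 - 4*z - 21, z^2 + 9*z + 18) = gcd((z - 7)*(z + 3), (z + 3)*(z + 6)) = z + 3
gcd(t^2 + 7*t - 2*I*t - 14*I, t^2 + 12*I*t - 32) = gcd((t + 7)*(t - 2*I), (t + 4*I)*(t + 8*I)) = 1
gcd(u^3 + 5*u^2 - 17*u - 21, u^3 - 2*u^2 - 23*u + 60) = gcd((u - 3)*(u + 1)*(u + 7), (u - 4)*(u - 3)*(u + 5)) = u - 3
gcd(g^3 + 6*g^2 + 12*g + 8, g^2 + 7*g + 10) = g + 2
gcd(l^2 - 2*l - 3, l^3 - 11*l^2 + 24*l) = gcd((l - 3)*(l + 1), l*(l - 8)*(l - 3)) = l - 3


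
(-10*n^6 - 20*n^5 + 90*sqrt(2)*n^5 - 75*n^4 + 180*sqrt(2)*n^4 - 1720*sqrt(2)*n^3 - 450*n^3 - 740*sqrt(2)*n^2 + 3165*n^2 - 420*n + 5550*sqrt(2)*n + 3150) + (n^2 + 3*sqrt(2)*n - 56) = -10*n^6 - 20*n^5 + 90*sqrt(2)*n^5 - 75*n^4 + 180*sqrt(2)*n^4 - 1720*sqrt(2)*n^3 - 450*n^3 - 740*sqrt(2)*n^2 + 3166*n^2 - 420*n + 5553*sqrt(2)*n + 3094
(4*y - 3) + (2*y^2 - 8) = 2*y^2 + 4*y - 11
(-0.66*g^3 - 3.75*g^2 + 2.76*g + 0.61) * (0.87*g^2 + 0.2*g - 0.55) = -0.5742*g^5 - 3.3945*g^4 + 2.0142*g^3 + 3.1452*g^2 - 1.396*g - 0.3355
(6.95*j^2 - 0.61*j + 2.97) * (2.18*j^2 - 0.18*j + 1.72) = 15.151*j^4 - 2.5808*j^3 + 18.5384*j^2 - 1.5838*j + 5.1084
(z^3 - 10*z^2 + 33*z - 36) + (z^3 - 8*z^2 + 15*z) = 2*z^3 - 18*z^2 + 48*z - 36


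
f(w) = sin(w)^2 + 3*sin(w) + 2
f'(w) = 2*sin(w)*cos(w) + 3*cos(w)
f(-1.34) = 0.03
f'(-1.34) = 0.24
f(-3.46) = 3.04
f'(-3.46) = -3.44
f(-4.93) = 5.88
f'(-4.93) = 1.07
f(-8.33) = 0.12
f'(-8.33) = -0.56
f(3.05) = 2.28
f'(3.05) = -3.17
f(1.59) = 6.00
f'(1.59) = -0.10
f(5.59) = 0.49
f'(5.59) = 1.32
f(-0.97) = 0.21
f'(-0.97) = 0.76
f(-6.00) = 2.92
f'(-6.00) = 3.42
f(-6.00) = 2.92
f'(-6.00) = 3.42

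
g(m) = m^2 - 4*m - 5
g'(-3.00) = -10.00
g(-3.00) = 16.00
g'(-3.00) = -10.00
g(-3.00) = 16.00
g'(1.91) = -0.18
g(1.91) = -8.99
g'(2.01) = 0.02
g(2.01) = -9.00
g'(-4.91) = -13.82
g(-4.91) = 38.75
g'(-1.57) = -7.14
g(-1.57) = 3.74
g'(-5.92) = -15.84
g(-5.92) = 53.73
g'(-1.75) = -7.50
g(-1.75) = 5.06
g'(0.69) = -2.62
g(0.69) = -7.28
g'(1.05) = -1.90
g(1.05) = -8.10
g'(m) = 2*m - 4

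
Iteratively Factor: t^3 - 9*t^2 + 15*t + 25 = (t + 1)*(t^2 - 10*t + 25) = (t - 5)*(t + 1)*(t - 5)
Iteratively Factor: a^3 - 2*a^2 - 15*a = (a - 5)*(a^2 + 3*a) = a*(a - 5)*(a + 3)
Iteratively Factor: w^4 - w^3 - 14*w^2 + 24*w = (w - 3)*(w^3 + 2*w^2 - 8*w) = w*(w - 3)*(w^2 + 2*w - 8) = w*(w - 3)*(w + 4)*(w - 2)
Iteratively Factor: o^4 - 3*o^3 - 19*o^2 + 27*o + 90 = (o - 5)*(o^3 + 2*o^2 - 9*o - 18) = (o - 5)*(o - 3)*(o^2 + 5*o + 6) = (o - 5)*(o - 3)*(o + 3)*(o + 2)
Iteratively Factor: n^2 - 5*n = (n)*(n - 5)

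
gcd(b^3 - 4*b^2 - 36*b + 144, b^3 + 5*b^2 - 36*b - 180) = b^2 - 36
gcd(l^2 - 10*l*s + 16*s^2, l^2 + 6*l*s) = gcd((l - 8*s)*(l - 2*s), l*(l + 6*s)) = 1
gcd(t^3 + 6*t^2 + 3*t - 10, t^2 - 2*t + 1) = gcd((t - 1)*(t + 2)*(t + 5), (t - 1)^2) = t - 1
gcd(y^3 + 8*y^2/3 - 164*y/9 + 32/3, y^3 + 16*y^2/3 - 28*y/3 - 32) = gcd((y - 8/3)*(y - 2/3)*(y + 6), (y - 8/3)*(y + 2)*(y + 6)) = y^2 + 10*y/3 - 16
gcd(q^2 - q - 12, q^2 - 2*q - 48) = 1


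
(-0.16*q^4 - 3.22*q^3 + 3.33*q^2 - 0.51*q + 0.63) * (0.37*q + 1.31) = -0.0592*q^5 - 1.401*q^4 - 2.9861*q^3 + 4.1736*q^2 - 0.435*q + 0.8253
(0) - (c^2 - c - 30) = -c^2 + c + 30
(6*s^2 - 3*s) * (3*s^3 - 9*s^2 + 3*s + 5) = 18*s^5 - 63*s^4 + 45*s^3 + 21*s^2 - 15*s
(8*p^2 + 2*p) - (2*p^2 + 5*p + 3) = 6*p^2 - 3*p - 3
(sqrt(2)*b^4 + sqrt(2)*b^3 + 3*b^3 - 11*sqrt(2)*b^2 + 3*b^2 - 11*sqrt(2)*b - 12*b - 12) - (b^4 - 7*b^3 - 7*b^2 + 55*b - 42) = -b^4 + sqrt(2)*b^4 + sqrt(2)*b^3 + 10*b^3 - 11*sqrt(2)*b^2 + 10*b^2 - 67*b - 11*sqrt(2)*b + 30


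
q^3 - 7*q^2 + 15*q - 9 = (q - 3)^2*(q - 1)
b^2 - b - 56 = (b - 8)*(b + 7)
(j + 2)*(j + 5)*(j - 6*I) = j^3 + 7*j^2 - 6*I*j^2 + 10*j - 42*I*j - 60*I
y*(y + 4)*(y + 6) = y^3 + 10*y^2 + 24*y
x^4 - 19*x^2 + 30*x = x*(x - 3)*(x - 2)*(x + 5)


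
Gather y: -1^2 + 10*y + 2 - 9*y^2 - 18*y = -9*y^2 - 8*y + 1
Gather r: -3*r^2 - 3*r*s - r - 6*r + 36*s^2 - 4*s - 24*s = -3*r^2 + r*(-3*s - 7) + 36*s^2 - 28*s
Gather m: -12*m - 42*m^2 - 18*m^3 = -18*m^3 - 42*m^2 - 12*m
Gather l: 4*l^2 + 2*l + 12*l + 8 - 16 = 4*l^2 + 14*l - 8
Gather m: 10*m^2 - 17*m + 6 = 10*m^2 - 17*m + 6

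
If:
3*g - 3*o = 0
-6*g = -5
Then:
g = 5/6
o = 5/6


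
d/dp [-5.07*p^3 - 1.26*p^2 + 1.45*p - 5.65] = -15.21*p^2 - 2.52*p + 1.45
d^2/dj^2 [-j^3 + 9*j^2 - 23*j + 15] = 18 - 6*j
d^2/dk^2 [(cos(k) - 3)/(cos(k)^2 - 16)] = (8*(cos(k) - 3)*sin(k)^2*cos(k)^2 - (cos(k)^2 - 16)^2*cos(k) + 2*(cos(k)^2 - 16)*(-3*cos(2*k) + cos(3*k)))/(cos(k)^2 - 16)^3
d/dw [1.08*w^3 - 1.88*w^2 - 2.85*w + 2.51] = 3.24*w^2 - 3.76*w - 2.85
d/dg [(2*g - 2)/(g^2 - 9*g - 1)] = 2*(-g^2 + 2*g - 10)/(g^4 - 18*g^3 + 79*g^2 + 18*g + 1)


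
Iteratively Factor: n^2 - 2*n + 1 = (n - 1)*(n - 1)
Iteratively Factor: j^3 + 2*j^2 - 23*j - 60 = (j + 3)*(j^2 - j - 20) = (j + 3)*(j + 4)*(j - 5)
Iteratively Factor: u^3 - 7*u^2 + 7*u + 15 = (u - 3)*(u^2 - 4*u - 5) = (u - 5)*(u - 3)*(u + 1)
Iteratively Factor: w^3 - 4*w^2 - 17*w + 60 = (w + 4)*(w^2 - 8*w + 15) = (w - 5)*(w + 4)*(w - 3)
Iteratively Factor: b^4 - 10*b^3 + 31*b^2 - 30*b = (b - 2)*(b^3 - 8*b^2 + 15*b) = (b - 3)*(b - 2)*(b^2 - 5*b) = (b - 5)*(b - 3)*(b - 2)*(b)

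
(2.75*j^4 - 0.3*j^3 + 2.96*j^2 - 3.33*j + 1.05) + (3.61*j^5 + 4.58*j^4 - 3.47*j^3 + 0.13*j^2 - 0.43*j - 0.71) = 3.61*j^5 + 7.33*j^4 - 3.77*j^3 + 3.09*j^2 - 3.76*j + 0.34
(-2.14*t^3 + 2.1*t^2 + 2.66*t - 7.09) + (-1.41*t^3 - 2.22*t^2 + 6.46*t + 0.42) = -3.55*t^3 - 0.12*t^2 + 9.12*t - 6.67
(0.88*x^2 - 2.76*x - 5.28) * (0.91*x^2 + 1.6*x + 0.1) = 0.8008*x^4 - 1.1036*x^3 - 9.1328*x^2 - 8.724*x - 0.528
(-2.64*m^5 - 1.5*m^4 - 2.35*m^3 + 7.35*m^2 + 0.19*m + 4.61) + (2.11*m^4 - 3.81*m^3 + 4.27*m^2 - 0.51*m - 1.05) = -2.64*m^5 + 0.61*m^4 - 6.16*m^3 + 11.62*m^2 - 0.32*m + 3.56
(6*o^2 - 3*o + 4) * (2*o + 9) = 12*o^3 + 48*o^2 - 19*o + 36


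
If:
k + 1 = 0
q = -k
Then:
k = -1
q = 1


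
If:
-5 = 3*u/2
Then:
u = -10/3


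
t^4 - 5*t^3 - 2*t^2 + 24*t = t*(t - 4)*(t - 3)*(t + 2)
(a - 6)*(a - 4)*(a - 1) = a^3 - 11*a^2 + 34*a - 24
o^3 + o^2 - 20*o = o*(o - 4)*(o + 5)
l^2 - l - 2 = (l - 2)*(l + 1)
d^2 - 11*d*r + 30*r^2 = (d - 6*r)*(d - 5*r)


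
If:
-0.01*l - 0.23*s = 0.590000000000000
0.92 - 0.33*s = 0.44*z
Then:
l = 30.6666666666667*z - 123.121212121212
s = 2.78787878787879 - 1.33333333333333*z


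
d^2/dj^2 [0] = 0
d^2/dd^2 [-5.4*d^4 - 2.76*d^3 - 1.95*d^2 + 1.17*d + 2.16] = -64.8*d^2 - 16.56*d - 3.9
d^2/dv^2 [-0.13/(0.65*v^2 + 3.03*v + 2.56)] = (0.10985*v^2 + 0.51207*v - 0.13*(1.3*v + 3.03)*(2.6*v + 6.06) + 0.43264)/(0.65*v^2 + 3.03*v + 2.56)^3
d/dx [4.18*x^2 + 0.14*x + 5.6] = 8.36*x + 0.14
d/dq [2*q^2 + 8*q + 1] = 4*q + 8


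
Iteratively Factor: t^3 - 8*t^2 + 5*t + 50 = (t - 5)*(t^2 - 3*t - 10) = (t - 5)^2*(t + 2)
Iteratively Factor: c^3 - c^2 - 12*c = (c - 4)*(c^2 + 3*c) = (c - 4)*(c + 3)*(c)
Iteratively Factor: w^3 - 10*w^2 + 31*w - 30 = (w - 3)*(w^2 - 7*w + 10) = (w - 3)*(w - 2)*(w - 5)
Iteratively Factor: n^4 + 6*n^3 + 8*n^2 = (n + 4)*(n^3 + 2*n^2) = n*(n + 4)*(n^2 + 2*n) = n*(n + 2)*(n + 4)*(n)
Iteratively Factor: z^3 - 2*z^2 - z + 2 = (z + 1)*(z^2 - 3*z + 2) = (z - 1)*(z + 1)*(z - 2)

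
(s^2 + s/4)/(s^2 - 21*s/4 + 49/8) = 2*s*(4*s + 1)/(8*s^2 - 42*s + 49)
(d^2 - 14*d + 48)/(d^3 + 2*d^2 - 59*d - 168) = (d - 6)/(d^2 + 10*d + 21)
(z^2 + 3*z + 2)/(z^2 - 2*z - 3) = (z + 2)/(z - 3)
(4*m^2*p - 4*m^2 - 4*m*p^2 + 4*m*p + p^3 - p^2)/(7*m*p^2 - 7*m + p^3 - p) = (4*m^2 - 4*m*p + p^2)/(7*m*p + 7*m + p^2 + p)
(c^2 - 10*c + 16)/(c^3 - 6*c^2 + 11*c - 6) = (c - 8)/(c^2 - 4*c + 3)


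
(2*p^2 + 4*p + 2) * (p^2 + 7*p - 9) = 2*p^4 + 18*p^3 + 12*p^2 - 22*p - 18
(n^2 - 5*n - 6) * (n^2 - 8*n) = n^4 - 13*n^3 + 34*n^2 + 48*n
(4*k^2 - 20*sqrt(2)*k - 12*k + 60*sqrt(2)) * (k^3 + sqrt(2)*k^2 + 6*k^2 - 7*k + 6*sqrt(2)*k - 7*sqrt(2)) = 4*k^5 - 16*sqrt(2)*k^4 + 12*k^4 - 140*k^3 - 48*sqrt(2)*k^3 - 36*k^2 + 400*sqrt(2)*k^2 - 336*sqrt(2)*k + 1000*k - 840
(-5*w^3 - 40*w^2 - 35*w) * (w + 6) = -5*w^4 - 70*w^3 - 275*w^2 - 210*w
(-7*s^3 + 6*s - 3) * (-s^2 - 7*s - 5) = 7*s^5 + 49*s^4 + 29*s^3 - 39*s^2 - 9*s + 15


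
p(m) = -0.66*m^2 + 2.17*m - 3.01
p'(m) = 2.17 - 1.32*m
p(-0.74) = -4.98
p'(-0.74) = 3.15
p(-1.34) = -7.10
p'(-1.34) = 3.94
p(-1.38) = -7.26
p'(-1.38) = 3.99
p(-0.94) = -5.63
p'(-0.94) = 3.41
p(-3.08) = -15.95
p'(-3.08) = 6.24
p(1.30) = -1.30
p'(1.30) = 0.45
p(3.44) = -3.36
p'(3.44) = -2.37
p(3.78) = -4.24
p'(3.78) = -2.82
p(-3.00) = -15.46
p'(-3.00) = 6.13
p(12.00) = -72.01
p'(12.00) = -13.67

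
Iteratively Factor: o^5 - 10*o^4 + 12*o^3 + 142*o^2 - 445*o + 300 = (o - 5)*(o^4 - 5*o^3 - 13*o^2 + 77*o - 60) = (o - 5)*(o - 1)*(o^3 - 4*o^2 - 17*o + 60) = (o - 5)*(o - 1)*(o + 4)*(o^2 - 8*o + 15) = (o - 5)*(o - 3)*(o - 1)*(o + 4)*(o - 5)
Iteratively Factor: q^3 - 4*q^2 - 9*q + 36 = (q - 3)*(q^2 - q - 12) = (q - 3)*(q + 3)*(q - 4)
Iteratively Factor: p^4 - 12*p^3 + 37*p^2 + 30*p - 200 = (p - 5)*(p^3 - 7*p^2 + 2*p + 40) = (p - 5)*(p + 2)*(p^2 - 9*p + 20) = (p - 5)^2*(p + 2)*(p - 4)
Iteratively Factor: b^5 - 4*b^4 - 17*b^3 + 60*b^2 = (b)*(b^4 - 4*b^3 - 17*b^2 + 60*b) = b^2*(b^3 - 4*b^2 - 17*b + 60) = b^2*(b - 3)*(b^2 - b - 20) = b^2*(b - 3)*(b + 4)*(b - 5)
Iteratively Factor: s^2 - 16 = (s + 4)*(s - 4)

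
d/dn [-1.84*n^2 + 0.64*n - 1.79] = 0.64 - 3.68*n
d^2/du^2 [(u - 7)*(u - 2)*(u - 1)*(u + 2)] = 12*u^2 - 48*u + 6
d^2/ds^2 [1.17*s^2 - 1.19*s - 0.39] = 2.34000000000000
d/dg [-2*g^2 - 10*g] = -4*g - 10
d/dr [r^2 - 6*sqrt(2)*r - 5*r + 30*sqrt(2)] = 2*r - 6*sqrt(2) - 5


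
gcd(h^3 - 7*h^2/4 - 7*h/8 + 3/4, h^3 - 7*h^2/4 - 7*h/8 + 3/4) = h^3 - 7*h^2/4 - 7*h/8 + 3/4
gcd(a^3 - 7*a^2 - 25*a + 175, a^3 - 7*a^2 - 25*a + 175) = a^3 - 7*a^2 - 25*a + 175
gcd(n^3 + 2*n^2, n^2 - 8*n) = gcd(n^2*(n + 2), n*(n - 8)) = n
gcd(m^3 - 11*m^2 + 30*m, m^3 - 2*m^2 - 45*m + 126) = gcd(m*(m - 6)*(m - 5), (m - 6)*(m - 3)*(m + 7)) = m - 6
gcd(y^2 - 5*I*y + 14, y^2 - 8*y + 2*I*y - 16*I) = y + 2*I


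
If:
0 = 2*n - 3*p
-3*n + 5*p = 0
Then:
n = 0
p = 0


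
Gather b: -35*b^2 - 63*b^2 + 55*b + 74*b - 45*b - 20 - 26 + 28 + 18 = -98*b^2 + 84*b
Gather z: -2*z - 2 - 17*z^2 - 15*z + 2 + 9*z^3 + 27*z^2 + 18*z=9*z^3 + 10*z^2 + z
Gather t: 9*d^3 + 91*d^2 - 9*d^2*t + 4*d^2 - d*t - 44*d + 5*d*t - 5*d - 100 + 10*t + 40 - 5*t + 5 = 9*d^3 + 95*d^2 - 49*d + t*(-9*d^2 + 4*d + 5) - 55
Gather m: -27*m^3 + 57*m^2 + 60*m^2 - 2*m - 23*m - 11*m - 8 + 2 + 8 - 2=-27*m^3 + 117*m^2 - 36*m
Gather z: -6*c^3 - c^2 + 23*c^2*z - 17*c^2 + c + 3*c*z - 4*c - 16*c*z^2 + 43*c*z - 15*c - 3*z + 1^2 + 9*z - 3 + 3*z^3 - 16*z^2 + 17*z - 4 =-6*c^3 - 18*c^2 - 18*c + 3*z^3 + z^2*(-16*c - 16) + z*(23*c^2 + 46*c + 23) - 6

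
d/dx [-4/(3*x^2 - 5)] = 24*x/(3*x^2 - 5)^2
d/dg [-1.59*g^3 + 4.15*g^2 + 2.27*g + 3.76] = -4.77*g^2 + 8.3*g + 2.27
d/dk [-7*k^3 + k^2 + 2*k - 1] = -21*k^2 + 2*k + 2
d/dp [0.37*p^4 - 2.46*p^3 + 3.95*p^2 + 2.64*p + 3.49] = 1.48*p^3 - 7.38*p^2 + 7.9*p + 2.64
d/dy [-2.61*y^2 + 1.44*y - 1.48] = 1.44 - 5.22*y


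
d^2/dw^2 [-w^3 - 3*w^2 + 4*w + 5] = -6*w - 6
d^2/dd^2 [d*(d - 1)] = 2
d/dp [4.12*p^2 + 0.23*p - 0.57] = 8.24*p + 0.23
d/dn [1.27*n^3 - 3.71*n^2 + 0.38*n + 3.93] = 3.81*n^2 - 7.42*n + 0.38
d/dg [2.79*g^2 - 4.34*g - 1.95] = 5.58*g - 4.34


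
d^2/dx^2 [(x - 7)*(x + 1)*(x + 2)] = 6*x - 8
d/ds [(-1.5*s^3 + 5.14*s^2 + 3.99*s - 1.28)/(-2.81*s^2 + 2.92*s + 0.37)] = (4.215*s^4 - 8.76*s^3 + 24.5557*s^2 - 3.39*s + 5.2139)/(7.8961*s^4 - 16.4104*s^3 + 6.447*s^2 + 2.1608*s + 0.1369)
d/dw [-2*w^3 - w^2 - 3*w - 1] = -6*w^2 - 2*w - 3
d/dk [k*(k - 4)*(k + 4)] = 3*k^2 - 16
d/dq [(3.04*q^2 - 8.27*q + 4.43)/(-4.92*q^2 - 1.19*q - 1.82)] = (-44.306*q^2 + 32.5256*q + 20.3231)/(24.2064*q^4 + 11.7096*q^3 + 19.3249*q^2 + 4.3316*q + 3.3124)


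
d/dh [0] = 0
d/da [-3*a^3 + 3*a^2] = 3*a*(2 - 3*a)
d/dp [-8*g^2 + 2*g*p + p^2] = 2*g + 2*p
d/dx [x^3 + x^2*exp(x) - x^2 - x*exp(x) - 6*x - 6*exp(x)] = x^2*exp(x) + 3*x^2 + x*exp(x) - 2*x - 7*exp(x) - 6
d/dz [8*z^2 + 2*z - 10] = 16*z + 2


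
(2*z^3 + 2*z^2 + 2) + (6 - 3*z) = 2*z^3 + 2*z^2 - 3*z + 8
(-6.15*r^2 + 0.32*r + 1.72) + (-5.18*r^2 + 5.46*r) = -11.33*r^2 + 5.78*r + 1.72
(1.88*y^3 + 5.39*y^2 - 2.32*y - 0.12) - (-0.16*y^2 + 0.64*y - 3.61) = 1.88*y^3 + 5.55*y^2 - 2.96*y + 3.49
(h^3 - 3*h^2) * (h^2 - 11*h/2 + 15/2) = h^5 - 17*h^4/2 + 24*h^3 - 45*h^2/2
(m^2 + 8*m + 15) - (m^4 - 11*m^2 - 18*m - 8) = -m^4 + 12*m^2 + 26*m + 23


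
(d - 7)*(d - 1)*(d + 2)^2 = d^4 - 4*d^3 - 21*d^2 - 4*d + 28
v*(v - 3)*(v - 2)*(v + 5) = v^4 - 19*v^2 + 30*v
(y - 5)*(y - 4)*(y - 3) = y^3 - 12*y^2 + 47*y - 60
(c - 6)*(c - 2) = c^2 - 8*c + 12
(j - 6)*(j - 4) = j^2 - 10*j + 24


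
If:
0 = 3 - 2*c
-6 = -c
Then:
No Solution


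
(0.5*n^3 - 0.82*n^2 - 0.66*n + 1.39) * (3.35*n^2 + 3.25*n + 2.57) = 1.675*n^5 - 1.122*n^4 - 3.591*n^3 + 0.4041*n^2 + 2.8213*n + 3.5723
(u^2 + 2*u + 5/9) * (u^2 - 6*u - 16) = u^4 - 4*u^3 - 247*u^2/9 - 106*u/3 - 80/9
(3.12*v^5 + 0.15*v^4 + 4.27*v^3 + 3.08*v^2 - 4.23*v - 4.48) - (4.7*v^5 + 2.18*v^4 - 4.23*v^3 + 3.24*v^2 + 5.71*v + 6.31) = -1.58*v^5 - 2.03*v^4 + 8.5*v^3 - 0.16*v^2 - 9.94*v - 10.79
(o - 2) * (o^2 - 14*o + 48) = o^3 - 16*o^2 + 76*o - 96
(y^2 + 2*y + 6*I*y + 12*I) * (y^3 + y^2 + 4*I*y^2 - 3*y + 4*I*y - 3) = y^5 + 3*y^4 + 10*I*y^4 - 25*y^3 + 30*I*y^3 - 81*y^2 + 2*I*y^2 - 54*y - 54*I*y - 36*I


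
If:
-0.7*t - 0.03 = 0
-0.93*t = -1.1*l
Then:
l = -0.04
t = -0.04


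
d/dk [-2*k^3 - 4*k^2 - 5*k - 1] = -6*k^2 - 8*k - 5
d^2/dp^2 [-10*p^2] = -20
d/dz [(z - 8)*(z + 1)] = 2*z - 7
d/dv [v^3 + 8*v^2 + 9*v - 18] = 3*v^2 + 16*v + 9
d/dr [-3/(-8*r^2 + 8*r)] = 3*(1 - 2*r)/(8*r^2*(r - 1)^2)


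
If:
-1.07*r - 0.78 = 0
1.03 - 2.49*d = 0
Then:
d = 0.41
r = -0.73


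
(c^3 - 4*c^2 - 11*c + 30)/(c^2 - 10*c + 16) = (c^2 - 2*c - 15)/(c - 8)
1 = 1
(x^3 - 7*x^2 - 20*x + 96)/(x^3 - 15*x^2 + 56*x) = (x^2 + x - 12)/(x*(x - 7))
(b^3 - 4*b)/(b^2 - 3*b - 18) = b*(4 - b^2)/(-b^2 + 3*b + 18)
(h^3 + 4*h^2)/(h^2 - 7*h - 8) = h^2*(h + 4)/(h^2 - 7*h - 8)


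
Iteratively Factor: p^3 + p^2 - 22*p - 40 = (p + 2)*(p^2 - p - 20) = (p + 2)*(p + 4)*(p - 5)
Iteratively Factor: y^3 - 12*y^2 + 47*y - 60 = (y - 4)*(y^2 - 8*y + 15) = (y - 4)*(y - 3)*(y - 5)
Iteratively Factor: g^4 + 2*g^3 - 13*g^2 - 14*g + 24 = (g - 1)*(g^3 + 3*g^2 - 10*g - 24) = (g - 1)*(g + 4)*(g^2 - g - 6) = (g - 3)*(g - 1)*(g + 4)*(g + 2)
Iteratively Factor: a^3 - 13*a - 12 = (a + 3)*(a^2 - 3*a - 4) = (a + 1)*(a + 3)*(a - 4)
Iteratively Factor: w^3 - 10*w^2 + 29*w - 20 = (w - 1)*(w^2 - 9*w + 20) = (w - 4)*(w - 1)*(w - 5)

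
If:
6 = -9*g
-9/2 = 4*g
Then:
No Solution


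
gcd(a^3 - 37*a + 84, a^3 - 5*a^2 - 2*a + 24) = a^2 - 7*a + 12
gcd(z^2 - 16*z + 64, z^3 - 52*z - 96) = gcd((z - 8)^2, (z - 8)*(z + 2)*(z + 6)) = z - 8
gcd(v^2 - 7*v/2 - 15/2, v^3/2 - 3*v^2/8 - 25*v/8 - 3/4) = 1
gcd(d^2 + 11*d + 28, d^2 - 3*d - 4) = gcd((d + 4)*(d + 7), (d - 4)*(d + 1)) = 1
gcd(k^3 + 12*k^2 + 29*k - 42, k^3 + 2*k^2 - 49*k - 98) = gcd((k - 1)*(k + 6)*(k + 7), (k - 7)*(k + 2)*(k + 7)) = k + 7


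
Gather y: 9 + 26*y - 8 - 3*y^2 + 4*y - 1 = -3*y^2 + 30*y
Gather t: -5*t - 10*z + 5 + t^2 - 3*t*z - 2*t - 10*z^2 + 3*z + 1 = t^2 + t*(-3*z - 7) - 10*z^2 - 7*z + 6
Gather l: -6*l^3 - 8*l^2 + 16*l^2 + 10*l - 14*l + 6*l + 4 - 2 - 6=-6*l^3 + 8*l^2 + 2*l - 4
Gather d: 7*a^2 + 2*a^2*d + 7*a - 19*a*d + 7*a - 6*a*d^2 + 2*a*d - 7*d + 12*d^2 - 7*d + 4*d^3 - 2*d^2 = 7*a^2 + 14*a + 4*d^3 + d^2*(10 - 6*a) + d*(2*a^2 - 17*a - 14)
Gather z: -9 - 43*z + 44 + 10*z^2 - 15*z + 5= 10*z^2 - 58*z + 40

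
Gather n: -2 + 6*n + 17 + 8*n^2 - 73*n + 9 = 8*n^2 - 67*n + 24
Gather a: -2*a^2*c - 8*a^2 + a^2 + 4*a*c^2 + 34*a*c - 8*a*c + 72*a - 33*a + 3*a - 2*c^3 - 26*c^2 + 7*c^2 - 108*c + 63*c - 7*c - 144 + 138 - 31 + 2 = a^2*(-2*c - 7) + a*(4*c^2 + 26*c + 42) - 2*c^3 - 19*c^2 - 52*c - 35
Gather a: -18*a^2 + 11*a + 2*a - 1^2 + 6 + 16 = -18*a^2 + 13*a + 21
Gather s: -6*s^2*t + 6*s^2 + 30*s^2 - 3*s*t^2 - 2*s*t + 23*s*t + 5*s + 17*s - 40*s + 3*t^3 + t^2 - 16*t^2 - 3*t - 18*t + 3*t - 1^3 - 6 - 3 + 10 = s^2*(36 - 6*t) + s*(-3*t^2 + 21*t - 18) + 3*t^3 - 15*t^2 - 18*t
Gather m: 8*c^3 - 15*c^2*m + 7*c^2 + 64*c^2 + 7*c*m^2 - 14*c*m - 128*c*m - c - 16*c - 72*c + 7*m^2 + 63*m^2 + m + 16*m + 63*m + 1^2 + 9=8*c^3 + 71*c^2 - 89*c + m^2*(7*c + 70) + m*(-15*c^2 - 142*c + 80) + 10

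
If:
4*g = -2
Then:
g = -1/2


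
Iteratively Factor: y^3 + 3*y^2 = (y)*(y^2 + 3*y) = y^2*(y + 3)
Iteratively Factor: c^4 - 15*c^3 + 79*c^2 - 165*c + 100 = (c - 5)*(c^3 - 10*c^2 + 29*c - 20) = (c - 5)*(c - 1)*(c^2 - 9*c + 20) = (c - 5)*(c - 4)*(c - 1)*(c - 5)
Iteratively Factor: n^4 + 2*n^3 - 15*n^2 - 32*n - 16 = (n - 4)*(n^3 + 6*n^2 + 9*n + 4) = (n - 4)*(n + 1)*(n^2 + 5*n + 4) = (n - 4)*(n + 1)*(n + 4)*(n + 1)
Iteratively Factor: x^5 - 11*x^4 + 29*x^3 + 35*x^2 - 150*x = (x - 5)*(x^4 - 6*x^3 - x^2 + 30*x) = (x - 5)*(x + 2)*(x^3 - 8*x^2 + 15*x) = (x - 5)^2*(x + 2)*(x^2 - 3*x) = (x - 5)^2*(x - 3)*(x + 2)*(x)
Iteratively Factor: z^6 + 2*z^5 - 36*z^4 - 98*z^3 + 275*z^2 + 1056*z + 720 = (z + 4)*(z^5 - 2*z^4 - 28*z^3 + 14*z^2 + 219*z + 180) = (z + 3)*(z + 4)*(z^4 - 5*z^3 - 13*z^2 + 53*z + 60) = (z + 3)^2*(z + 4)*(z^3 - 8*z^2 + 11*z + 20) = (z + 1)*(z + 3)^2*(z + 4)*(z^2 - 9*z + 20) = (z - 4)*(z + 1)*(z + 3)^2*(z + 4)*(z - 5)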